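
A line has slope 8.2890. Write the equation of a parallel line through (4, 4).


Parallel lines have equal slopes.
m2 = 8.2890
b2 = 4 - 8.2890*4 = -29.1560

y = 8.2890x - 29.1560


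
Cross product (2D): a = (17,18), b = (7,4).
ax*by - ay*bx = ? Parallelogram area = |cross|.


cross = 17*4 - 18*7 = 68 - 126 = -58
Parallelogram area = |-58| = 58

cross = -58, parallelogram area = 58


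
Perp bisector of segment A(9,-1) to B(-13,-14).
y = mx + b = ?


Midpoint = (-2, -7.5)
Slope of AB = dy/dx = -13/(-22) = 0.5909
Perp slope = -dx/dy = -22/13 = -1.6923
b = My - (perp slope)*Mx = -7.5 + (-22*(-2))/(-13) = -7.5 - 3.3846 = -10.8846

y = -1.6923x - 10.8846


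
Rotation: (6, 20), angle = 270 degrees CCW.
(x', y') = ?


cos(270) = 0, sin(270) = -1
x' = 6*0 - 20*(-1) = 20
y' = 6*(-1) + 20*0 = -6

(20, -6)


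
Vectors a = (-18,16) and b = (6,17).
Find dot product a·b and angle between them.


a·b = -18*6 + 16*17 = -108 + 272 = 164
|a| = sqrt(324+256) = 24.0832
|b| = sqrt(36+289) = 18.0278
cos(theta) = 164/(sqrt(580)*sqrt(325)) = 164/sqrt(188500) = 0.377736
theta = arccos(164/sqrt(188500)) = 67.8065 degrees

a·b = 164, theta = 67.8065 deg


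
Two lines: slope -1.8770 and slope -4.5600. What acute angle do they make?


m1-m2 = 2.683
1+m1*m2 = 9.55912
tan(theta) = |2.683/9.55912| = 0.280674
theta = arctan(|2.683/9.55912|) = 15.6781 degrees (acute angle)

15.6781 degrees


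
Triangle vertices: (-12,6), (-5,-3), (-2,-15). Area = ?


-12*(-3+ 15) = -144
-5*(-15-6) = 105
-2*(6+ 3) = -18
sum = -57
Area = |-57|/2 = 28.5000

28.5000 sq units


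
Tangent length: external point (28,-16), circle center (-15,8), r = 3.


d = sqrt((28+ 15)^2 + (-16-8)^2) = sqrt(1849+576) = 49.2443
L = sqrt(2425.0000 - 9) = sqrt(2416.0000) = 49.1528

49.1528


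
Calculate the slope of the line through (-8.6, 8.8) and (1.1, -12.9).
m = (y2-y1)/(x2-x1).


dy = -12.9 - 8.8 = -21.7
dx = 1.1 + 8.6 = 9.7
m = -21.7/9.7 = -2.2371

m = -2.2371


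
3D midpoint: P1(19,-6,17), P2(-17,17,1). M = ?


Mx = (19- 17)/2 = 1.0000
My = (-6+17)/2 = 5.5000
Mz = (17+1)/2 = 9.0000

M = (1.0000, 5.5000, 9.0000)


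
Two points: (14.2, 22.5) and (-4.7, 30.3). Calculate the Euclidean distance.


dx = -4.7 - 14.2 = -18.9
dy = 30.3 - 22.5 = 7.8
d = sqrt(357.21 + 60.84) = sqrt(418.05) = 20.4463

20.4463


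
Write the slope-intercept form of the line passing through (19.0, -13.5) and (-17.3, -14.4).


m = (-0.9)/(-36.3) = 0.0248
b = y1 - m*x1 = -13.5 - (-0.9*19.0)/(-36.3) = -13.5 - 0.4711 = -13.9711

y = 0.0248x - 13.9711


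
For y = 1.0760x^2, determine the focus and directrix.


a = 1.0760
1/(4a) = 0.2323
Focus = (0, 0.2323)
Directrix: y = -0.2323

Focus = (0, 0.2323), Directrix: y = -0.2323


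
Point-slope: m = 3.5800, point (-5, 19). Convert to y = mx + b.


y - 19 = 3.5800(x + 5)
y = 3.5800x + 19 - 3.5800*(-5)
y = 3.5800x + 36.9000

y = 3.5800x + 36.9000


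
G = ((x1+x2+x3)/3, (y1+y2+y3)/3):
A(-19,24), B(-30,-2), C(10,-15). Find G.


Gx = (-19- 30+10)/3 = -39/3 = -13.0000
Gy = (24- 2- 15)/3 = 7/3 = 2.3333

G = (-13.0000, 2.3333)


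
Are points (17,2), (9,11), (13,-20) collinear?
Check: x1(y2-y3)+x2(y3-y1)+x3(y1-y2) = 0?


17*(11+ 20) + 9*(-20-2) + 13*(2-11)
= 527 - 198 - 117 = 212

No, not collinear (determinant = 212)


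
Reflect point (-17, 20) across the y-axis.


Reflection rule for y-axis: (-x, y)
(-17, 20) -> (17, 20)

(17, 20)


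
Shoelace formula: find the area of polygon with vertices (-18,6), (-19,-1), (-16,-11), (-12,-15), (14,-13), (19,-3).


sum(xi*y_{i+1}) = -18*(-1) - 19*(-11) - 16*(-15) - 12*(-13) + 14*(-3) + 19*6 = 695
sum(yi*x_{i+1}) = 6*(-19) - 1*(-16) - 11*(-12) - 15*14 - 13*19 - 3*(-18) = -369
Area = |695 + 369|/2 = 1064/2 = 532.0000

532.0000 sq units


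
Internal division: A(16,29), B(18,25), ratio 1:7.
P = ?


Px = (1*18 + 7*16)/8 = 130/8 = 16.2500
Py = (1*25 + 7*29)/8 = 228/8 = 28.5000

P = (16.2500, 28.5000)


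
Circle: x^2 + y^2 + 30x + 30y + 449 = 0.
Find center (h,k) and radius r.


h = -D/2 = -30/2 = -15
k = -E/2 = -30/2 = -15
r^2 = h^2 + k^2 - F = 225 + 225 - 449 = 1
r = 1

Center (-15, -15), radius = 1


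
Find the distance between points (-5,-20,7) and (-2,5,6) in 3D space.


dx=3, dy=25, dz=-1
d = sqrt(9+625+1) = sqrt(635) = 25.1992

25.1992


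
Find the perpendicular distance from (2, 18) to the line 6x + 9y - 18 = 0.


|6*2 + 9*18 - 18| = |156| = 156
sqrt(36 + 81) = sqrt(117) = 10.8167
d = 156/sqrt(117) = 14.4222

14.4222


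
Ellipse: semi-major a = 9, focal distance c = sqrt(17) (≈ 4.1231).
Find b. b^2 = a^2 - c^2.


b^2 = 9^2 - (sqrt(17))^2 = 81 - 17 = 64
b = sqrt(64) = 8

b = 8


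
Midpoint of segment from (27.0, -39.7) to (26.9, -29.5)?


Mx = (27.0 + 26.9)/2 = 53.9/2 = 26.9500
My = (-39.7 - 29.5)/2 = -69.2/2 = -34.6000

(26.9500, -34.6000)


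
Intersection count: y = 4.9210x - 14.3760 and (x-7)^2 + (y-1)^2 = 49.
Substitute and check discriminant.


Substitute y = 4.9210x - 14.3760: (x-7)^2 + (4.9210x- 14.3760-1)^2 = 49
Expand to Ax^2 + Bx + C = 0, where b-k = -15.376
A = 1+m^2 = 25.216241
B = 2(m(b-k) - h) = 2(4.9210*(-15.376) - 7) = -165.330592
C = h^2 + (b-k)^2 - r^2 = 49 + 236.421376 - 49 = 236.421376
disc = B^2-4AC = 27334.2047 - 23846.6336 = 3487.5711
disc > 0

2 intersection points


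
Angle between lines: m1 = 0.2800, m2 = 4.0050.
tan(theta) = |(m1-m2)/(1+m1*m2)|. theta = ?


m1-m2 = -3.725
1+m1*m2 = 2.1214
tan(theta) = |-3.725/2.1214| = 1.755916
theta = arctan(|-3.725/2.1214|) = 60.3383 degrees (acute angle)

60.3383 degrees


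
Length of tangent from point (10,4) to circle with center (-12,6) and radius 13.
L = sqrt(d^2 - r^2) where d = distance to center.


d = sqrt((10+ 12)^2 + (4-6)^2) = sqrt(484+4) = 22.0907
L = sqrt(488.0000 - 169) = sqrt(319.0000) = 17.8606

17.8606


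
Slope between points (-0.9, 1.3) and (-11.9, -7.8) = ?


dy = -7.8 - 1.3 = -9.1
dx = -11.9 + 0.9 = -11.0
m = -9.1/(-11.0) = 0.8273

m = 0.8273


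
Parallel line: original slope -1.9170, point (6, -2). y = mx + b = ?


Parallel lines have equal slopes.
m2 = -1.9170
b2 = -2 + 1.9170*6 = 9.5020

y = -1.9170x + 9.5020


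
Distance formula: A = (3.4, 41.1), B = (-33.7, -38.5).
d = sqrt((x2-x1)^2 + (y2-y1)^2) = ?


dx = -33.7 - 3.4 = -37.1
dy = -38.5 - 41.1 = -79.6
d = sqrt(1376.41 + 6336.16) = sqrt(7712.57) = 87.8212

87.8212


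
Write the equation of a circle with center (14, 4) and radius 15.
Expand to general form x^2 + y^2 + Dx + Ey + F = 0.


(x-14)^2 + (y-4)^2 = 15^2
D = -2h = -28, E = -2k = -8
F = h^2+k^2-r^2 = 196+16-225 = -13

x^2 + y^2 - 28x - 8y - 13 = 0


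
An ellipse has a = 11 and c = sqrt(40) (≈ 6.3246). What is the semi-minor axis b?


b^2 = 11^2 - (sqrt(40))^2 = 121 - 40 = 81
b = sqrt(81) = 9

b = 9


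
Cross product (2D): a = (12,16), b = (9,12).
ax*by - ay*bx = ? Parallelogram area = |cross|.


cross = 12*12 - 16*9 = 144 - 144 = 0
Parallelogram area = |0| = 0

cross = 0, parallelogram area = 0


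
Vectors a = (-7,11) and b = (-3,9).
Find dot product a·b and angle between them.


a·b = -7*(-3) + 11*9 = 21 + 99 = 120
|a| = sqrt(49+121) = 13.0384
|b| = sqrt(9+81) = 9.4868
cos(theta) = 120/(sqrt(170)*sqrt(90)) = 120/sqrt(15300) = 0.970143
theta = arccos(120/sqrt(15300)) = 14.0362 degrees

a·b = 120, theta = 14.0362 deg


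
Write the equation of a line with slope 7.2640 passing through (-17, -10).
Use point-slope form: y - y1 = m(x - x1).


y + 10 = 7.2640(x + 17)
y = 7.2640x - 10 - 7.2640*(-17)
y = 7.2640x + 113.4880

y = 7.2640x + 113.4880


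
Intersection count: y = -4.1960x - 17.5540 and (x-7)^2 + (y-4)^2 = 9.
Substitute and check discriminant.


Substitute y = -4.1960x - 17.5540: (x-7)^2 + (-4.1960x- 17.5540-4)^2 = 9
Expand to Ax^2 + Bx + C = 0, where b-k = -21.554
A = 1+m^2 = 18.606416
B = 2(m(b-k) - h) = 2(-4.1960*(-21.554) - 7) = 166.881168
C = h^2 + (b-k)^2 - r^2 = 49 + 464.574916 - 9 = 504.574916
disc = B^2-4AC = 27849.3242 - 37553.3232 = -9703.9990
disc < 0

0 intersection points


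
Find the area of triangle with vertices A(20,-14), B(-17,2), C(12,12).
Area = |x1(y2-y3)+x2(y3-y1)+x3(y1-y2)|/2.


20*(2-12) = -200
-17*(12+ 14) = -442
12*(-14-2) = -192
sum = -834
Area = |-834|/2 = 417.0000

417.0000 sq units


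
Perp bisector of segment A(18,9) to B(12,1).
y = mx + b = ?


Midpoint = (15, 5)
Slope of AB = dy/dx = -8/(-6) = 1.3333
Perp slope = -dx/dy = -6/8 = -0.7500
b = My - (perp slope)*Mx = 5 + (-6*15)/(-8) = 5 + 11.2500 = 16.2500

y = -0.7500x + 16.2500


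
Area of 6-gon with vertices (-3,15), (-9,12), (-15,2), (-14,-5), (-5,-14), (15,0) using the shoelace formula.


sum(xi*y_{i+1}) = -3*12 - 9*2 - 15*(-5) - 14*(-14) - 5*0 + 15*15 = 442
sum(yi*x_{i+1}) = 15*(-9) + 12*(-15) + 2*(-14) - 5*(-5) - 14*15 + 0*(-3) = -528
Area = |442 + 528|/2 = 970/2 = 485.0000

485.0000 sq units


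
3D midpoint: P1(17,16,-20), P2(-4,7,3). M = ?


Mx = (17- 4)/2 = 6.5000
My = (16+7)/2 = 11.5000
Mz = (-20+3)/2 = -8.5000

M = (6.5000, 11.5000, -8.5000)


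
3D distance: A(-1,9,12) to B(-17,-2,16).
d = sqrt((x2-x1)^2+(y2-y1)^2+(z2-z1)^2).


dx=-16, dy=-11, dz=4
d = sqrt(256+121+16) = sqrt(393) = 19.8242

19.8242


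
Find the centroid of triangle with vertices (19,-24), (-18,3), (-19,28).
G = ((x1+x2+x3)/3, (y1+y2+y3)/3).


Gx = (19- 18- 19)/3 = -18/3 = -6.0000
Gy = (-24+3+28)/3 = 7/3 = 2.3333

G = (-6.0000, 2.3333)


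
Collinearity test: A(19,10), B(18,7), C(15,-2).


19*(7+ 2) + 18*(-2-10) + 15*(10-7)
= 171 - 216 + 45 = 0

Yes, collinear (determinant = 0)


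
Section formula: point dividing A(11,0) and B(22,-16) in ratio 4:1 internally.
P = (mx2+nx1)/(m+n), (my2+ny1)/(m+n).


Px = (4*22 + 1*11)/5 = 99/5 = 19.8000
Py = (4*(-16) + 1*0)/5 = -64/5 = -12.8000

P = (19.8000, -12.8000)


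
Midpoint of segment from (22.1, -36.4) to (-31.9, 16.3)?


Mx = (22.1 - 31.9)/2 = -9.8/2 = -4.9000
My = (-36.4 + 16.3)/2 = -20.1/2 = -10.0500

(-4.9000, -10.0500)


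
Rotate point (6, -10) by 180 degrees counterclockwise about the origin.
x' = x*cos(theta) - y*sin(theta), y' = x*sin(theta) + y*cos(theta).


cos(180) = -1, sin(180) = 0
x' = 6*(-1) + 10*0 = -6
y' = 6*0 - 10*(-1) = 10

(-6, 10)


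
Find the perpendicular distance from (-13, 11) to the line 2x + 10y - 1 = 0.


|2*(-13) + 10*11 - 1| = |83| = 83
sqrt(4 + 100) = sqrt(104) = 10.1980
d = 83/sqrt(104) = 8.1388

8.1388


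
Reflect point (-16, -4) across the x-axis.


Reflection rule for x-axis: (x, -y)
(-16, -4) -> (-16, 4)

(-16, 4)


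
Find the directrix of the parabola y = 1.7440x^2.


a = 1.7440
1/(4a) = 0.1433
directrix: y = -0.1433 = -0.1433

y = -0.1433


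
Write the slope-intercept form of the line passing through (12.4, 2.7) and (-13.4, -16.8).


m = (-19.5)/(-25.8) = 0.7558
b = y1 - m*x1 = 2.7 - (-19.5*12.4)/(-25.8) = 2.7 - 9.3721 = -6.6721

y = 0.7558x - 6.6721


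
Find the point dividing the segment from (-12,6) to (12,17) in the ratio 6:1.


Px = (6*12 + 1*(-12))/7 = 60/7 = 8.5714
Py = (6*17 + 1*6)/7 = 108/7 = 15.4286

P = (8.5714, 15.4286)


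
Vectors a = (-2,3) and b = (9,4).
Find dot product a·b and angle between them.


a·b = -2*9 + 3*4 = -18 + 12 = -6
|a| = sqrt(4+9) = 3.6056
|b| = sqrt(81+16) = 9.8489
cos(theta) = -6/(sqrt(13)*sqrt(97)) = -6/sqrt(1261) = -0.168964
theta = arccos(-6/sqrt(1261)) = 99.7276 degrees

a·b = -6, theta = 99.7276 deg


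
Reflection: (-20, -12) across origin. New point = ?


Reflection rule for origin: (-x, -y)
(-20, -12) -> (20, 12)

(20, 12)


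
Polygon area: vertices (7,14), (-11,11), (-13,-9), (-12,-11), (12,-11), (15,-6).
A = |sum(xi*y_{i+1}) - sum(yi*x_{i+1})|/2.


sum(xi*y_{i+1}) = 7*11 - 11*(-9) - 13*(-11) - 12*(-11) + 12*(-6) + 15*14 = 589
sum(yi*x_{i+1}) = 14*(-11) + 11*(-13) - 9*(-12) - 11*12 - 11*15 - 6*7 = -528
Area = |589 + 528|/2 = 1117/2 = 558.5000

558.5000 sq units


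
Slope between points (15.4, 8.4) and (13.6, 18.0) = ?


dy = 18.0 - 8.4 = 9.6
dx = 13.6 - 15.4 = -1.8
m = 9.6/(-1.8) = -5.3333

m = -5.3333


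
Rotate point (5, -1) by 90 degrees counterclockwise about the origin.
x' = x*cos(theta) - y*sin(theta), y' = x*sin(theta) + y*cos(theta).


cos(90) = 0, sin(90) = 1
x' = 5*0 + 1*1 = 1
y' = 5*1 - 1*0 = 5

(1, 5)


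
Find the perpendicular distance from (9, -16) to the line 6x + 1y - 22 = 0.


|6*9 + 1*(-16) - 22| = |16| = 16
sqrt(36 + 1) = sqrt(37) = 6.0828
d = 16/sqrt(37) = 2.6304

2.6304


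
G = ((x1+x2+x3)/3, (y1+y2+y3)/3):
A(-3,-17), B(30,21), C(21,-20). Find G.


Gx = (-3+30+21)/3 = 48/3 = 16.0000
Gy = (-17+21- 20)/3 = -16/3 = -5.3333

G = (16.0000, -5.3333)


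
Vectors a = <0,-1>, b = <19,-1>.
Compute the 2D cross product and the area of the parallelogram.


cross = 0*(-1) + 1*19 = 0 + 19 = 19
Parallelogram area = |19| = 19

cross = 19, parallelogram area = 19


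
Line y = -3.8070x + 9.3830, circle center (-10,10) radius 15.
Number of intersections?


Substitute y = -3.8070x + 9.3830: (x+ 10)^2 + (-3.8070x+9.3830-10)^2 = 225
Expand to Ax^2 + Bx + C = 0, where b-k = -0.617
A = 1+m^2 = 15.493249
B = 2(m(b-k) - h) = 2(-3.8070*(-0.617) + 10) = 24.697838
C = h^2 + (b-k)^2 - r^2 = 100 + 0.380689 - 225 = -124.619311
disc = B^2-4AC = 609.9832 + 7723.0321 = 8333.0153
disc > 0

2 intersection points


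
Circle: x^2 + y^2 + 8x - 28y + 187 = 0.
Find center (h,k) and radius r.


h = -D/2 = -8/2 = -4
k = -E/2 = 28/2 = 14
r^2 = h^2 + k^2 - F = 16 + 196 - 187 = 25
r = 5

Center (-4, 14), radius = 5


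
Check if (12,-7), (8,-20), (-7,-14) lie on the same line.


12*(-20+ 14) + 8*(-14+ 7) - 7*(-7+ 20)
= -72 - 56 - 91 = -219

No, not collinear (determinant = -219)


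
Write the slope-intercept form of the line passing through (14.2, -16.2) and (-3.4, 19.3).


m = (35.5)/(-17.6) = -2.0170
b = y1 - m*x1 = -16.2 - (35.5*14.2)/(-17.6) = -16.2 + 28.6420 = 12.4420

y = -2.0170x + 12.4420


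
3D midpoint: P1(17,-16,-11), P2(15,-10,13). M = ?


Mx = (17+15)/2 = 16.0000
My = (-16- 10)/2 = -13.0000
Mz = (-11+13)/2 = 1.0000

M = (16.0000, -13.0000, 1.0000)


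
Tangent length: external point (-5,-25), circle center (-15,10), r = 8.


d = sqrt((-5+ 15)^2 + (-25-10)^2) = sqrt(100+1225) = 36.4005
L = sqrt(1325.0000 - 64) = sqrt(1261.0000) = 35.5106

35.5106


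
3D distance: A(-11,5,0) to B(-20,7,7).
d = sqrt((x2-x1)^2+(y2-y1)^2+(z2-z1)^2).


dx=-9, dy=2, dz=7
d = sqrt(81+4+49) = sqrt(134) = 11.5758

11.5758


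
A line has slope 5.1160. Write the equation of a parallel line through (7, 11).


Parallel lines have equal slopes.
m2 = 5.1160
b2 = 11 - 5.1160*7 = -24.8120

y = 5.1160x - 24.8120


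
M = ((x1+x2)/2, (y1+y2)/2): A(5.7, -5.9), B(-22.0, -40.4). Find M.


Mx = (5.7 - 22.0)/2 = -16.3/2 = -8.1500
My = (-5.9 - 40.4)/2 = -46.3/2 = -23.1500

(-8.1500, -23.1500)


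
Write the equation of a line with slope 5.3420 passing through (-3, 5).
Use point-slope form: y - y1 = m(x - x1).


y - 5 = 5.3420(x + 3)
y = 5.3420x + 5 - 5.3420*(-3)
y = 5.3420x + 21.0260

y = 5.3420x + 21.0260


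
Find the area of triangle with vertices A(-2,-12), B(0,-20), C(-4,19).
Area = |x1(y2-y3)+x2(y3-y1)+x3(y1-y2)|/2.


-2*(-20-19) = 78
0*(19+ 12) = 0
-4*(-12+ 20) = -32
sum = 46
Area = |46|/2 = 23.0000

23.0000 sq units


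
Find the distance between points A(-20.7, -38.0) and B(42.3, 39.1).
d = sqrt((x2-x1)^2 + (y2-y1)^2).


dx = 42.3 + 20.7 = 63.0
dy = 39.1 + 38.0 = 77.1
d = sqrt(3969.0 + 5944.41) = sqrt(9913.41) = 99.5661

99.5661


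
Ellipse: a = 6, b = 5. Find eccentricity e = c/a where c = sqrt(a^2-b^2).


c = sqrt(36-25) = sqrt(11) = 3.3166
e = c/a = sqrt(11)/6 = 0.5528

e = 0.5528


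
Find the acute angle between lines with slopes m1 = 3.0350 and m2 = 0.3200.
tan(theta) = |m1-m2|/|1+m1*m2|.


m1-m2 = 2.715
1+m1*m2 = 1.9712
tan(theta) = |2.715/1.9712| = 1.377334
theta = arctan(|2.715/1.9712|) = 54.0188 degrees (acute angle)

54.0188 degrees


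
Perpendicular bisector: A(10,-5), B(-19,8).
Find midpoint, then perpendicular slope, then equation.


Midpoint = (-4.5, 1.5)
Slope of AB = dy/dx = 13/(-29) = -0.4483
Perp slope = -dx/dy = 29/13 = 2.2308
b = My - (perp slope)*Mx = 1.5 + (-29*(-4.5))/13 = 1.5 + 10.0385 = 11.5385

y = 2.2308x + 11.5385


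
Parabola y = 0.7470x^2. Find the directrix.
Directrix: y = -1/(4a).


a = 0.7470
1/(4a) = 0.3347
directrix: y = -0.3347 = -0.3347

y = -0.3347


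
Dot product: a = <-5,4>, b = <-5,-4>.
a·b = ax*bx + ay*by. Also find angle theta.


a·b = -5*(-5) + 4*(-4) = 25 - 16 = 9
|a| = sqrt(25+16) = 6.4031
|b| = sqrt(25+16) = 6.4031
cos(theta) = 9/(sqrt(41)*sqrt(41)) = 9/sqrt(1681) = 0.219512
theta = arccos(9/sqrt(1681)) = 77.3196 degrees

a·b = 9, theta = 77.3196 deg


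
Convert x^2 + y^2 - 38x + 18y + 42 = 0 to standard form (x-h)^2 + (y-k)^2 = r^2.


h = -D/2 = 38/2 = 19
k = -E/2 = -18/2 = -9
r^2 = h^2 + k^2 - F = 361 + 81 - 42 = 400
r = 20

Center (19, -9), radius = 20


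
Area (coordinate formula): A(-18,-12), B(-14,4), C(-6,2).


-18*(4-2) = -36
-14*(2+ 12) = -196
-6*(-12-4) = 96
sum = -136
Area = |-136|/2 = 68.0000

68.0000 sq units


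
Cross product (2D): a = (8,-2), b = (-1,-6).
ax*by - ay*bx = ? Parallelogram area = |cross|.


cross = 8*(-6) + 2*(-1) = -48 - 2 = -50
Parallelogram area = |-50| = 50

cross = -50, parallelogram area = 50


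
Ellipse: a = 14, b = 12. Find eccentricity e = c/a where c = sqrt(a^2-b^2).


c = sqrt(196-144) = sqrt(52) = 7.2111
e = c/a = sqrt(52)/14 = 0.5151

e = 0.5151


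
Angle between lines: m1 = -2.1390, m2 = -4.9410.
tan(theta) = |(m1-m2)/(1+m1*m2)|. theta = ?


m1-m2 = 2.802
1+m1*m2 = 11.568799
tan(theta) = |2.802/11.568799| = 0.242203
theta = arctan(|2.802/11.568799|) = 13.6150 degrees (acute angle)

13.6150 degrees


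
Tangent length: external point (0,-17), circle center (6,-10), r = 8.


d = sqrt((0-6)^2 + (-17+ 10)^2) = sqrt(36+49) = 9.2195
L = sqrt(85.0000 - 64) = sqrt(21.0000) = 4.5826

4.5826


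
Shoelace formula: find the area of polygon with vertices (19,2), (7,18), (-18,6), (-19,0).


sum(xi*y_{i+1}) = 19*18 + 7*6 - 18*0 - 19*2 = 346
sum(yi*x_{i+1}) = 2*7 + 18*(-18) + 6*(-19) + 0*19 = -424
Area = |346 + 424|/2 = 770/2 = 385.0000

385.0000 sq units


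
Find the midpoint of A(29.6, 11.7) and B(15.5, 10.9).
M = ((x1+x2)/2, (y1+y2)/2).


Mx = (29.6 + 15.5)/2 = 45.1/2 = 22.5500
My = (11.7 + 10.9)/2 = 22.6/2 = 11.3000

(22.5500, 11.3000)


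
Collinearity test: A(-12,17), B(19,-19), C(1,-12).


-12*(-19+ 12) + 19*(-12-17) + 1*(17+ 19)
= 84 - 551 + 36 = -431

No, not collinear (determinant = -431)


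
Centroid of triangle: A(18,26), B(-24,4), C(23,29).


Gx = (18- 24+23)/3 = 17/3 = 5.6667
Gy = (26+4+29)/3 = 59/3 = 19.6667

G = (5.6667, 19.6667)


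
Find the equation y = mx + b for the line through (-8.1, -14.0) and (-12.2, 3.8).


m = (17.8)/(-4.1) = -4.3415
b = y1 - m*x1 = -14.0 - (17.8*(-8.1))/(-4.1) = -14.0 - 35.1659 = -49.1659

y = -4.3415x - 49.1659


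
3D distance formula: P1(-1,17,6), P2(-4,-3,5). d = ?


dx=-3, dy=-20, dz=-1
d = sqrt(9+400+1) = sqrt(410) = 20.2485

20.2485


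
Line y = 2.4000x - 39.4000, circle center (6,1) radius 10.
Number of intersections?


Substitute y = 2.4000x - 39.4000: (x-6)^2 + (2.4000x- 39.4000-1)^2 = 100
Expand to Ax^2 + Bx + C = 0, where b-k = -40.4
A = 1+m^2 = 6.76
B = 2(m(b-k) - h) = 2(2.4000*(-40.4) - 6) = -205.92
C = h^2 + (b-k)^2 - r^2 = 36 + 1632.16 - 100 = 1568.16
disc = B^2-4AC = 42403.0464 - 42403.0464 = 0
disc = 0

1 intersection point (tangent)


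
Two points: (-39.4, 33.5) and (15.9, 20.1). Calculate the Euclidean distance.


dx = 15.9 + 39.4 = 55.3
dy = 20.1 - 33.5 = -13.4
d = sqrt(3058.09 + 179.56) = sqrt(3237.65) = 56.9004

56.9004


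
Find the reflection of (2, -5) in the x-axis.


Reflection rule for x-axis: (x, -y)
(2, -5) -> (2, 5)

(2, 5)


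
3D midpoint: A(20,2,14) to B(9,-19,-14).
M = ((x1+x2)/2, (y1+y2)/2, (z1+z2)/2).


Mx = (20+9)/2 = 14.5000
My = (2- 19)/2 = -8.5000
Mz = (14- 14)/2 = 0

M = (14.5000, -8.5000, 0)


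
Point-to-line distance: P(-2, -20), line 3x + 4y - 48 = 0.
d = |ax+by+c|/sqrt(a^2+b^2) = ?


|3*(-2) + 4*(-20) - 48| = |-134| = 134
sqrt(9 + 16) = sqrt(25) = 5.0000
d = 134/sqrt(25) = 26.8000

26.8000


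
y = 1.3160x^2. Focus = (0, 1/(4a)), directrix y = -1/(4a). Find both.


a = 1.3160
1/(4a) = 0.1900
Focus = (0, 0.1900)
Directrix: y = -0.1900

Focus = (0, 0.1900), Directrix: y = -0.1900


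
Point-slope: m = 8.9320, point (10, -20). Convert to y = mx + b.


y + 20 = 8.9320(x - 10)
y = 8.9320x - 20 - 8.9320*10
y = 8.9320x - 109.3200

y = 8.9320x - 109.3200


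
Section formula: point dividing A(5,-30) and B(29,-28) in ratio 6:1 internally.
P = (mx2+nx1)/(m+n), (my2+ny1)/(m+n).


Px = (6*29 + 1*5)/7 = 179/7 = 25.5714
Py = (6*(-28) + 1*(-30))/7 = -198/7 = -28.2857

P = (25.5714, -28.2857)


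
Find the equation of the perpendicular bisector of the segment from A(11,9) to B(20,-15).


Midpoint = (15.5, -3)
Slope of AB = dy/dx = -24/9 = -2.6667
Perp slope = -dx/dy = 9/24 = 0.3750
b = My - (perp slope)*Mx = -3 + (9*15.5)/(-24) = -3 - 5.8125 = -8.8125

y = 0.3750x - 8.8125


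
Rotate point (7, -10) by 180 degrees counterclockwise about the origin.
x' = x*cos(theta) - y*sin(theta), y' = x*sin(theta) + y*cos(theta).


cos(180) = -1, sin(180) = 0
x' = 7*(-1) + 10*0 = -7
y' = 7*0 - 10*(-1) = 10

(-7, 10)


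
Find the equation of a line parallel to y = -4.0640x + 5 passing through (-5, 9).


Parallel lines have equal slopes.
m2 = -4.0640
b2 = 9 + 4.0640*(-5) = -11.3200

y = -4.0640x - 11.3200


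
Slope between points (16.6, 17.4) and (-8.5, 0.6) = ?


dy = 0.6 - 17.4 = -16.8
dx = -8.5 - 16.6 = -25.1
m = -16.8/(-25.1) = 0.6693

m = 0.6693


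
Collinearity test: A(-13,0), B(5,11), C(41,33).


-13*(11-33) + 5*(33-0) + 41*(0-11)
= 286 + 165 - 451 = 0

Yes, collinear (determinant = 0)


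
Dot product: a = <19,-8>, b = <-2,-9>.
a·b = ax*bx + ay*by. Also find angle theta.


a·b = 19*(-2) - 8*(-9) = -38 + 72 = 34
|a| = sqrt(361+64) = 20.6155
|b| = sqrt(4+81) = 9.2195
cos(theta) = 34/(sqrt(425)*sqrt(85)) = 34/sqrt(36125) = 0.178885
theta = arccos(34/sqrt(36125)) = 79.6952 degrees

a·b = 34, theta = 79.6952 deg


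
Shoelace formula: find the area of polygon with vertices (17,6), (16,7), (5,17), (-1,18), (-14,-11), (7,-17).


sum(xi*y_{i+1}) = 17*7 + 16*17 + 5*18 - 1*(-11) - 14*(-17) + 7*6 = 772
sum(yi*x_{i+1}) = 6*16 + 7*5 + 17*(-1) + 18*(-14) - 11*7 - 17*17 = -504
Area = |772 + 504|/2 = 1276/2 = 638.0000

638.0000 sq units


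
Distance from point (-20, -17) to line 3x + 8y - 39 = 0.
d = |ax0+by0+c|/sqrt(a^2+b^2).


|3*(-20) + 8*(-17) - 39| = |-235| = 235
sqrt(9 + 64) = sqrt(73) = 8.5440
d = 235/sqrt(73) = 27.5047

27.5047


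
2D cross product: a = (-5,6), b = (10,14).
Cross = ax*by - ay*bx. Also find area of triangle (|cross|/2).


cross = -5*14 - 6*10 = -70 - 60 = -130
Triangle area = |-130|/2 = 130/2 = 65.0000

cross = -130, triangle area = 65.0000


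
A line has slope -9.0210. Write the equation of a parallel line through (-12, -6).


Parallel lines have equal slopes.
m2 = -9.0210
b2 = -6 + 9.0210*(-12) = -114.2520

y = -9.0210x - 114.2520


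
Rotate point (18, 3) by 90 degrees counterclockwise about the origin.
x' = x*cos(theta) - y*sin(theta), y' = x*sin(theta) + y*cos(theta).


cos(90) = 0, sin(90) = 1
x' = 18*0 - 3*1 = -3
y' = 18*1 + 3*0 = 18

(-3, 18)


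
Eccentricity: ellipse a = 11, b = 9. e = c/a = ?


c = sqrt(121-81) = sqrt(40) = 6.3246
e = c/a = sqrt(40)/11 = 0.5750

e = 0.5750


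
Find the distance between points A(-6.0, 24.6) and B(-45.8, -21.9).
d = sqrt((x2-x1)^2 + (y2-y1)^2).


dx = -45.8 + 6.0 = -39.8
dy = -21.9 - 24.6 = -46.5
d = sqrt(1584.04 + 2162.25) = sqrt(3746.29) = 61.2069

61.2069


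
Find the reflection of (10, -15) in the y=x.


Reflection rule for y=x: (y, x)
(10, -15) -> (-15, 10)

(-15, 10)


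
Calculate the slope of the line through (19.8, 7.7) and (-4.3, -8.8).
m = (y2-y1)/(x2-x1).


dy = -8.8 - 7.7 = -16.5
dx = -4.3 - 19.8 = -24.1
m = -16.5/(-24.1) = 0.6846

m = 0.6846


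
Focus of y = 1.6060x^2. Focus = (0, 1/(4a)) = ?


a = 1.6060
4a = 6.4240
focus = (0, 1/6.4240) = (0, 0.1557)

Focus = (0, 0.1557)


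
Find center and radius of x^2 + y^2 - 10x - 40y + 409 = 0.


h = -D/2 = 10/2 = 5
k = -E/2 = 40/2 = 20
r^2 = h^2 + k^2 - F = 25 + 400 - 409 = 16
r = 4

Center (5, 20), radius = 4


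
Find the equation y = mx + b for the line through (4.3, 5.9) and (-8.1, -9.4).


m = (-15.3)/(-12.4) = 1.2339
b = y1 - m*x1 = 5.9 - (-15.3*4.3)/(-12.4) = 5.9 - 5.3056 = 0.5944

y = 1.2339x + 0.5944


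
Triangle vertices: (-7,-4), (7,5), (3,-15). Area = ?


-7*(5+ 15) = -140
7*(-15+ 4) = -77
3*(-4-5) = -27
sum = -244
Area = |-244|/2 = 122.0000

122.0000 sq units


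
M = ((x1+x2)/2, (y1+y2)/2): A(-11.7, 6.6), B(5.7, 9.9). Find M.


Mx = (-11.7 + 5.7)/2 = -6/2 = -3.0000
My = (6.6 + 9.9)/2 = 16.5/2 = 8.2500

(-3.0000, 8.2500)


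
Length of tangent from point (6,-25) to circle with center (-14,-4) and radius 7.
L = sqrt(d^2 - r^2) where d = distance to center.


d = sqrt((6+ 14)^2 + (-25+ 4)^2) = sqrt(400+441) = 29.0000
L = sqrt(841.0000 - 49) = sqrt(792.0000) = 28.1425

28.1425


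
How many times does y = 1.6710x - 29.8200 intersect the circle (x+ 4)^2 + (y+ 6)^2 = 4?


Substitute y = 1.6710x - 29.8200: (x+ 4)^2 + (1.6710x- 29.8200+ 6)^2 = 4
Expand to Ax^2 + Bx + C = 0, where b-k = -23.82
A = 1+m^2 = 3.792241
B = 2(m(b-k) - h) = 2(1.6710*(-23.82) + 4) = -71.60644
C = h^2 + (b-k)^2 - r^2 = 16 + 567.3924 - 4 = 579.3924
disc = B^2-4AC = 5127.4822 - 8788.7825 = -3661.3003
disc < 0

0 intersection points


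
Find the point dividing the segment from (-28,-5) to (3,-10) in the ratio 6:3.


Px = (6*3 + 3*(-28))/9 = -66/9 = -7.3333
Py = (6*(-10) + 3*(-5))/9 = -75/9 = -8.3333

P = (-7.3333, -8.3333)


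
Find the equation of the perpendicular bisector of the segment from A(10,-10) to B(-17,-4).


Midpoint = (-3.5, -7)
Slope of AB = dy/dx = 6/(-27) = -0.2222
Perp slope = -dx/dy = 27/6 = 4.5000
b = My - (perp slope)*Mx = -7 + (-27*(-3.5))/6 = -7 + 15.7500 = 8.7500

y = 4.5000x + 8.7500


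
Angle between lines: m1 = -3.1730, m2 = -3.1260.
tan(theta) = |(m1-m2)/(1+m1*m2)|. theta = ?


m1-m2 = -0.047
1+m1*m2 = 10.918798
tan(theta) = |-0.047/10.918798| = 0.004305
theta = arctan(|-0.047/10.918798|) = 0.2466 degrees (acute angle)

0.2466 degrees


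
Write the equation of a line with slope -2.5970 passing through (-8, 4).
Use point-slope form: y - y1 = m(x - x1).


y - 4 = -2.5970(x + 8)
y = -2.5970x + 4 + 2.5970*(-8)
y = -2.5970x - 16.7760

y = -2.5970x - 16.7760


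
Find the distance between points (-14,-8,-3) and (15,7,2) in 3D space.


dx=29, dy=15, dz=5
d = sqrt(841+225+25) = sqrt(1091) = 33.0303

33.0303


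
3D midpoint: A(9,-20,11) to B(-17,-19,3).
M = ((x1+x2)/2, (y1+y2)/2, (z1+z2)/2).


Mx = (9- 17)/2 = -4.0000
My = (-20- 19)/2 = -19.5000
Mz = (11+3)/2 = 7.0000

M = (-4.0000, -19.5000, 7.0000)


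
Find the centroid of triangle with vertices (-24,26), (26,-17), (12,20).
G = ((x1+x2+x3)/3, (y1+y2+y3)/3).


Gx = (-24+26+12)/3 = 14/3 = 4.6667
Gy = (26- 17+20)/3 = 29/3 = 9.6667

G = (4.6667, 9.6667)


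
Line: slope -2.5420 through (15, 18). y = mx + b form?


y - 18 = -2.5420(x - 15)
y = -2.5420x + 18 + 2.5420*15
y = -2.5420x + 56.1300

y = -2.5420x + 56.1300


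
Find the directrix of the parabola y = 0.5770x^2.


a = 0.5770
1/(4a) = 0.4333
directrix: y = -0.4333 = -0.4333

y = -0.4333


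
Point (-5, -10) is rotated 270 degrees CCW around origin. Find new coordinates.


cos(270) = 0, sin(270) = -1
x' = -5*0 + 10*(-1) = -10
y' = -5*(-1) - 10*0 = 5

(-10, 5)


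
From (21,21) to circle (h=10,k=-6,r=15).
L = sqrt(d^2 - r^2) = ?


d = sqrt((21-10)^2 + (21+ 6)^2) = sqrt(121+729) = 29.1548
L = sqrt(850.0000 - 225) = sqrt(625.0000) = 25.0000

25.0000


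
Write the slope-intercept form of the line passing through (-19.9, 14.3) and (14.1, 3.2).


m = (-11.1)/(34.0) = -0.3265
b = y1 - m*x1 = 14.3 - (-11.1*(-19.9))/(34.0) = 14.3 - 6.4968 = 7.8032

y = -0.3265x + 7.8032


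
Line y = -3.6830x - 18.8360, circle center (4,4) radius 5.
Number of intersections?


Substitute y = -3.6830x - 18.8360: (x-4)^2 + (-3.6830x- 18.8360-4)^2 = 25
Expand to Ax^2 + Bx + C = 0, where b-k = -22.836
A = 1+m^2 = 14.564489
B = 2(m(b-k) - h) = 2(-3.6830*(-22.836) - 4) = 160.209976
C = h^2 + (b-k)^2 - r^2 = 16 + 521.482896 - 25 = 512.482896
disc = B^2-4AC = 25667.2364 - 29856.2060 = -4188.9696
disc < 0

0 intersection points


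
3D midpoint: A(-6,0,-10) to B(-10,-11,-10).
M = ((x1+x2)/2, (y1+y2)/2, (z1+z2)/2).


Mx = (-6- 10)/2 = -8.0000
My = (0- 11)/2 = -5.5000
Mz = (-10- 10)/2 = -10.0000

M = (-8.0000, -5.5000, -10.0000)


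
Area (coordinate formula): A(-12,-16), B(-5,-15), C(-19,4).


-12*(-15-4) = 228
-5*(4+ 16) = -100
-19*(-16+ 15) = 19
sum = 147
Area = |147|/2 = 73.5000

73.5000 sq units


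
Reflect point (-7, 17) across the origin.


Reflection rule for origin: (-x, -y)
(-7, 17) -> (7, -17)

(7, -17)


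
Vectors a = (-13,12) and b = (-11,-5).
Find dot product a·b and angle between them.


a·b = -13*(-11) + 12*(-5) = 143 - 60 = 83
|a| = sqrt(169+144) = 17.6918
|b| = sqrt(121+25) = 12.0830
cos(theta) = 83/(sqrt(313)*sqrt(146)) = 83/sqrt(45698) = 0.388266
theta = arccos(83/sqrt(45698)) = 67.1533 degrees

a·b = 83, theta = 67.1533 deg


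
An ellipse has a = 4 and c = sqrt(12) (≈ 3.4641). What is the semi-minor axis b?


b^2 = 4^2 - (sqrt(12))^2 = 16 - 12 = 4
b = sqrt(4) = 2

b = 2


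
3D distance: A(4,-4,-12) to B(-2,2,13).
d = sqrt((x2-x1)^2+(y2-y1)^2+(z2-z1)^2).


dx=-6, dy=6, dz=25
d = sqrt(36+36+625) = sqrt(697) = 26.4008

26.4008


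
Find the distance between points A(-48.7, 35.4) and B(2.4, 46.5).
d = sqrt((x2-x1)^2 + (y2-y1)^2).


dx = 2.4 + 48.7 = 51.1
dy = 46.5 - 35.4 = 11.1
d = sqrt(2611.21 + 123.21) = sqrt(2734.42) = 52.2917

52.2917


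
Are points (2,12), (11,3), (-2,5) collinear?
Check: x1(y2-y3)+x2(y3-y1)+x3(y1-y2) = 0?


2*(3-5) + 11*(5-12) - 2*(12-3)
= -4 - 77 - 18 = -99

No, not collinear (determinant = -99)


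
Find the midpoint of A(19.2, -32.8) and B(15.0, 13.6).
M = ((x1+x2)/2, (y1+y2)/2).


Mx = (19.2 + 15.0)/2 = 34.2/2 = 17.1000
My = (-32.8 + 13.6)/2 = -19.2/2 = -9.6000

(17.1000, -9.6000)


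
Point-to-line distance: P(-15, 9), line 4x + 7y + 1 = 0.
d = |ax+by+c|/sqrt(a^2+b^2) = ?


|4*(-15) + 7*9 + 1| = |4| = 4
sqrt(16 + 49) = sqrt(65) = 8.0623
d = 4/sqrt(65) = 0.4961

0.4961


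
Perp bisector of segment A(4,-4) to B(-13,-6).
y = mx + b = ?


Midpoint = (-4.5, -5)
Slope of AB = dy/dx = -2/(-17) = 0.1176
Perp slope = -dx/dy = -17/2 = -8.5000
b = My - (perp slope)*Mx = -5 + (-17*(-4.5))/(-2) = -5 - 38.2500 = -43.2500

y = -8.5000x - 43.2500


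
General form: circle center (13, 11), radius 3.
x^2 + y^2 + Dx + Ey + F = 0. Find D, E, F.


(x-13)^2 + (y-11)^2 = 3^2
D = -2h = -26, E = -2k = -22
F = h^2+k^2-r^2 = 169+121-9 = 281

D = -26, E = -22, F = 281


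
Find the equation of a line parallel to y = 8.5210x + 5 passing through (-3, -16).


Parallel lines have equal slopes.
m2 = 8.5210
b2 = -16 - 8.5210*(-3) = 9.5630

y = 8.5210x + 9.5630


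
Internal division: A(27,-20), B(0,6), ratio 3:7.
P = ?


Px = (3*0 + 7*27)/10 = 189/10 = 18.9000
Py = (3*6 + 7*(-20))/10 = -122/10 = -12.2000

P = (18.9000, -12.2000)


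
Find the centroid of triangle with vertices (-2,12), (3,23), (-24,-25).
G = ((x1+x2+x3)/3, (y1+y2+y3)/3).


Gx = (-2+3- 24)/3 = -23/3 = -7.6667
Gy = (12+23- 25)/3 = 10/3 = 3.3333

G = (-7.6667, 3.3333)


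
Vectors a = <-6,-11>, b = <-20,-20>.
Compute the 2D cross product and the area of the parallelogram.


cross = -6*(-20) + 11*(-20) = 120 - 220 = -100
Parallelogram area = |-100| = 100

cross = -100, parallelogram area = 100


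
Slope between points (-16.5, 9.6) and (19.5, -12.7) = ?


dy = -12.7 - 9.6 = -22.3
dx = 19.5 + 16.5 = 36.0
m = -22.3/36.0 = -0.6194

m = -0.6194


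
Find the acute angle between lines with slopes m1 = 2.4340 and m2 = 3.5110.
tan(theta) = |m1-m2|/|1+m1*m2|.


m1-m2 = -1.077
1+m1*m2 = 9.545774
tan(theta) = |-1.077/9.545774| = 0.112825
theta = arctan(|-1.077/9.545774|) = 6.4372 degrees (acute angle)

6.4372 degrees


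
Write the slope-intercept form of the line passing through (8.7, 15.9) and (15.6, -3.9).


m = (-19.8)/(6.9) = -2.8696
b = y1 - m*x1 = 15.9 - (-19.8*8.7)/(6.9) = 15.9 + 24.9652 = 40.8652

y = -2.8696x + 40.8652


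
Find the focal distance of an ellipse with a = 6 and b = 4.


c^2 = 6^2 - 4^2 = 36 - 16 = 20
c = sqrt(20) = 4.4721

c = 4.4721


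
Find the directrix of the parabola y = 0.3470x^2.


a = 0.3470
1/(4a) = 0.7205
directrix: y = -0.7205 = -0.7205

y = -0.7205


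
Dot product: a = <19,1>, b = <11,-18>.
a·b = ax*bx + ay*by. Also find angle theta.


a·b = 19*11 + 1*(-18) = 209 - 18 = 191
|a| = sqrt(361+1) = 19.0263
|b| = sqrt(121+324) = 21.0950
cos(theta) = 191/(sqrt(362)*sqrt(445)) = 191/sqrt(161090) = 0.475882
theta = arccos(191/sqrt(161090)) = 61.5832 degrees

a·b = 191, theta = 61.5832 deg


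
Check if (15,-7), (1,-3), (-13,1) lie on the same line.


15*(-3-1) + 1*(1+ 7) - 13*(-7+ 3)
= -60 + 8 + 52 = 0

Yes, collinear (determinant = 0)


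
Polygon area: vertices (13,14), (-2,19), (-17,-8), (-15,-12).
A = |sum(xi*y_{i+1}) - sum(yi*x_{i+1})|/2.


sum(xi*y_{i+1}) = 13*19 - 2*(-8) - 17*(-12) - 15*14 = 257
sum(yi*x_{i+1}) = 14*(-2) + 19*(-17) - 8*(-15) - 12*13 = -387
Area = |257 + 387|/2 = 644/2 = 322.0000

322.0000 sq units


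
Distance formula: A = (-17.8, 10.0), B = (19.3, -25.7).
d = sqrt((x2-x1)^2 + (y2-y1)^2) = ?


dx = 19.3 + 17.8 = 37.1
dy = -25.7 - 10.0 = -35.7
d = sqrt(1376.41 + 1274.49) = sqrt(2650.9) = 51.4869

51.4869


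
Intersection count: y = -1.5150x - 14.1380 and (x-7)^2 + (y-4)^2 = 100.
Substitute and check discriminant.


Substitute y = -1.5150x - 14.1380: (x-7)^2 + (-1.5150x- 14.1380-4)^2 = 100
Expand to Ax^2 + Bx + C = 0, where b-k = -18.138
A = 1+m^2 = 3.295225
B = 2(m(b-k) - h) = 2(-1.5150*(-18.138) - 7) = 40.95814
C = h^2 + (b-k)^2 - r^2 = 49 + 328.987044 - 100 = 277.987044
disc = B^2-4AC = 1677.5692 - 3664.1194 = -1986.5502
disc < 0

0 intersection points


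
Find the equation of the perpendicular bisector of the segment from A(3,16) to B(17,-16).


Midpoint = (10, 0)
Slope of AB = dy/dx = -32/14 = -2.2857
Perp slope = -dx/dy = 14/32 = 0.4375
b = My - (perp slope)*Mx = 0 + (14*10)/(-32) = 0 - 4.3750 = -4.3750

y = 0.4375x - 4.3750


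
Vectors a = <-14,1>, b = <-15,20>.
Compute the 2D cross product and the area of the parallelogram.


cross = -14*20 - 1*(-15) = -280 + 15 = -265
Parallelogram area = |-265| = 265

cross = -265, parallelogram area = 265


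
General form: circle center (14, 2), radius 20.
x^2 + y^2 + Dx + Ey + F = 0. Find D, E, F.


(x-14)^2 + (y-2)^2 = 20^2
D = -2h = -28, E = -2k = -4
F = h^2+k^2-r^2 = 196+4-400 = -200

D = -28, E = -4, F = -200


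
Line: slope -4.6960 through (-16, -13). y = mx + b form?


y + 13 = -4.6960(x + 16)
y = -4.6960x - 13 + 4.6960*(-16)
y = -4.6960x - 88.1360

y = -4.6960x - 88.1360


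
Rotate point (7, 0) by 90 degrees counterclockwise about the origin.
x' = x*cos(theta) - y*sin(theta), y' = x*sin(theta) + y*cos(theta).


cos(90) = 0, sin(90) = 1
x' = 7*0 - 0*1 = 0
y' = 7*1 + 0*0 = 7

(0, 7)


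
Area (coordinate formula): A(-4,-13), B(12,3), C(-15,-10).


-4*(3+ 10) = -52
12*(-10+ 13) = 36
-15*(-13-3) = 240
sum = 224
Area = |224|/2 = 112.0000

112.0000 sq units


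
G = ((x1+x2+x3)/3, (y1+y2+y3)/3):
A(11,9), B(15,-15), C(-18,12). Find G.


Gx = (11+15- 18)/3 = 8/3 = 2.6667
Gy = (9- 15+12)/3 = 6/3 = 2.0000

G = (2.6667, 2.0000)


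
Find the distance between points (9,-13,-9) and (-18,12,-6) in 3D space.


dx=-27, dy=25, dz=3
d = sqrt(729+625+9) = sqrt(1363) = 36.9188

36.9188


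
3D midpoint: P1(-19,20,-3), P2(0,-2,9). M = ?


Mx = (-19+0)/2 = -9.5000
My = (20- 2)/2 = 9.0000
Mz = (-3+9)/2 = 3.0000

M = (-9.5000, 9.0000, 3.0000)


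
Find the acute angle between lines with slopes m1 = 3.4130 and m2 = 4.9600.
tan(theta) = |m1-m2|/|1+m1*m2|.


m1-m2 = -1.547
1+m1*m2 = 17.92848
tan(theta) = |-1.547/17.92848| = 0.086287
theta = arctan(|-1.547/17.92848|) = 4.9317 degrees (acute angle)

4.9317 degrees


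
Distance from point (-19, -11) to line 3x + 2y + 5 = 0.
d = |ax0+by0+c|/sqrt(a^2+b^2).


|3*(-19) + 2*(-11) + 5| = |-74| = 74
sqrt(9 + 4) = sqrt(13) = 3.6056
d = 74/sqrt(13) = 20.5239

20.5239


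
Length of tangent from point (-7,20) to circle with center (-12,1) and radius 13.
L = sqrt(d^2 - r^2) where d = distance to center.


d = sqrt((-7+ 12)^2 + (20-1)^2) = sqrt(25+361) = 19.6469
L = sqrt(386.0000 - 169) = sqrt(217.0000) = 14.7309

14.7309


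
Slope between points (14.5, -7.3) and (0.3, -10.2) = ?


dy = -10.2 + 7.3 = -2.9
dx = 0.3 - 14.5 = -14.2
m = -2.9/(-14.2) = 0.2042

m = 0.2042


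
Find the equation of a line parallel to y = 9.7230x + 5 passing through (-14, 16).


Parallel lines have equal slopes.
m2 = 9.7230
b2 = 16 - 9.7230*(-14) = 152.1220

y = 9.7230x + 152.1220


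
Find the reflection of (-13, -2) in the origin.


Reflection rule for origin: (-x, -y)
(-13, -2) -> (13, 2)

(13, 2)


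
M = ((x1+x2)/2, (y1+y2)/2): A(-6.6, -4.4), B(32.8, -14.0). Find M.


Mx = (-6.6 + 32.8)/2 = 26.2/2 = 13.1000
My = (-4.4 - 14.0)/2 = -18.4/2 = -9.2000

(13.1000, -9.2000)


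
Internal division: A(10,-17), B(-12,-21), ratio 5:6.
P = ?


Px = (5*(-12) + 6*10)/11 = 0/11 = 0
Py = (5*(-21) + 6*(-17))/11 = -207/11 = -18.8182

P = (0, -18.8182)


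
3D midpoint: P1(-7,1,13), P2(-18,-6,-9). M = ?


Mx = (-7- 18)/2 = -12.5000
My = (1- 6)/2 = -2.5000
Mz = (13- 9)/2 = 2.0000

M = (-12.5000, -2.5000, 2.0000)


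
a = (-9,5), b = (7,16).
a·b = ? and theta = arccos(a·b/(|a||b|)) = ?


a·b = -9*7 + 5*16 = -63 + 80 = 17
|a| = sqrt(81+25) = 10.2956
|b| = sqrt(49+256) = 17.4642
cos(theta) = 17/(sqrt(106)*sqrt(305)) = 17/sqrt(32330) = 0.094547
theta = arccos(17/sqrt(32330)) = 84.5748 degrees

a·b = 17, theta = 84.5748 deg


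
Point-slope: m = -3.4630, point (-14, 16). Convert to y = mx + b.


y - 16 = -3.4630(x + 14)
y = -3.4630x + 16 + 3.4630*(-14)
y = -3.4630x - 32.4820

y = -3.4630x - 32.4820


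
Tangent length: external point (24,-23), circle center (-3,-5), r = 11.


d = sqrt((24+ 3)^2 + (-23+ 5)^2) = sqrt(729+324) = 32.4500
L = sqrt(1053.0000 - 121) = sqrt(932.0000) = 30.5287

30.5287


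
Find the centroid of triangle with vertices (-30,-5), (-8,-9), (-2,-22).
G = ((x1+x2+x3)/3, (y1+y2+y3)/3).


Gx = (-30- 8- 2)/3 = -40/3 = -13.3333
Gy = (-5- 9- 22)/3 = -36/3 = -12.0000

G = (-13.3333, -12.0000)


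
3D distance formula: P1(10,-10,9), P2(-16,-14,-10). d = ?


dx=-26, dy=-4, dz=-19
d = sqrt(676+16+361) = sqrt(1053) = 32.4500

32.4500


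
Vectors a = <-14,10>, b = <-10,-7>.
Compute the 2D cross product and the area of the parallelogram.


cross = -14*(-7) - 10*(-10) = 98 + 100 = 198
Parallelogram area = |198| = 198

cross = 198, parallelogram area = 198


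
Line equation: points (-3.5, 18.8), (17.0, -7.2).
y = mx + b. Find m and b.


m = (-26.0)/(20.5) = -1.2683
b = y1 - m*x1 = 18.8 - (-26.0*(-3.5))/(20.5) = 18.8 - 4.4390 = 14.3610

y = -1.2683x + 14.3610


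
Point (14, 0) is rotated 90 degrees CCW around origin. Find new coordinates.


cos(90) = 0, sin(90) = 1
x' = 14*0 - 0*1 = 0
y' = 14*1 + 0*0 = 14

(0, 14)


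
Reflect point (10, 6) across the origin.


Reflection rule for origin: (-x, -y)
(10, 6) -> (-10, -6)

(-10, -6)
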